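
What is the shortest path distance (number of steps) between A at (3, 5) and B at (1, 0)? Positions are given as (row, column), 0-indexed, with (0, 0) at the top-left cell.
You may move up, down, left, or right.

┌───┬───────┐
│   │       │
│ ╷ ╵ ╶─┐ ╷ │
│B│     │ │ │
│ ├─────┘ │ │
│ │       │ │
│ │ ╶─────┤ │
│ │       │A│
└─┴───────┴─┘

Finding path from (3, 5) to (1, 0):
Path: (3,5) → (2,5) → (1,5) → (0,5) → (0,4) → (0,3) → (0,2) → (1,2) → (1,1) → (0,1) → (0,0) → (1,0)
Distance: 11 steps

Solution:

┌───┬───────┐
│↓ ↰│↓ ← ← ↰│
│ ╷ ╵ ╶─┐ ╷ │
│B│↑ ↲  │ │↑│
│ ├─────┘ │ │
│ │       │↑│
│ │ ╶─────┤ │
│ │       │A│
└─┴───────┴─┘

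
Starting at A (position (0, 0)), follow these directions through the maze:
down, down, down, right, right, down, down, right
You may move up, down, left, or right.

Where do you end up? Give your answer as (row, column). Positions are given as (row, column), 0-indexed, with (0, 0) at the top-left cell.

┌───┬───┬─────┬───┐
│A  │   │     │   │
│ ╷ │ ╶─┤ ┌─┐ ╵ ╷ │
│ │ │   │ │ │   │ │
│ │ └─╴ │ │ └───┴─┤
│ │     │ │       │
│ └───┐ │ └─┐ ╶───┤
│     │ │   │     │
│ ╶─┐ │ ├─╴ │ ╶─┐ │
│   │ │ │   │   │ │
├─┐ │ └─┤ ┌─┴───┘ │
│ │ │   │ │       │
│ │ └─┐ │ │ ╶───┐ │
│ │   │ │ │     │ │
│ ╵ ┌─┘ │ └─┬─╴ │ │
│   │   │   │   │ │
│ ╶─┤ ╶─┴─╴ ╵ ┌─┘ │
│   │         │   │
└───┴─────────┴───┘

Following directions step by step:
Start: (0, 0)
  down: (0, 0) → (1, 0)
  down: (1, 0) → (2, 0)
  down: (2, 0) → (3, 0)
  right: (3, 0) → (3, 1)
  right: (3, 1) → (3, 2)
  down: (3, 2) → (4, 2)
  down: (4, 2) → (5, 2)
  right: (5, 2) → (5, 3)
Final position: (5, 3)

Path taken:

┌───┬───┬─────┬───┐
│A  │   │     │   │
│ ╷ │ ╶─┤ ┌─┐ ╵ ╷ │
│↓│ │   │ │ │   │ │
│ │ └─╴ │ │ └───┴─┤
│↓│     │ │       │
│ └───┐ │ └─┐ ╶───┤
│↳ → ↓│ │   │     │
│ ╶─┐ │ ├─╴ │ ╶─┐ │
│   │↓│ │   │   │ │
├─┐ │ └─┤ ┌─┴───┘ │
│ │ │↳ B│ │       │
│ │ └─┐ │ │ ╶───┐ │
│ │   │ │ │     │ │
│ ╵ ┌─┘ │ └─┬─╴ │ │
│   │   │   │   │ │
│ ╶─┤ ╶─┴─╴ ╵ ┌─┘ │
│   │         │   │
└───┴─────────┴───┘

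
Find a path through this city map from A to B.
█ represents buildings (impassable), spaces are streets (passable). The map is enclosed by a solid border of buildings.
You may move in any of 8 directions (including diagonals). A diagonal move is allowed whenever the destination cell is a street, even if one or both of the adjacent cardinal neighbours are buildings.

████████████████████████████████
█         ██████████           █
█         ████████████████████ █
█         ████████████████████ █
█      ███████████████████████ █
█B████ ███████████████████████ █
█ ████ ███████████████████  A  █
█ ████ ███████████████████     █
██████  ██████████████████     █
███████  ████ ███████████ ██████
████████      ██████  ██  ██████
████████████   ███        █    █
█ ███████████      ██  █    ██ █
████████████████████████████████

Finding the shortest path from A to B:
Movement: 8-directional
Path length: 29 steps
Directions: down-left → down-left → down-left → down-left → down-left → left → left → left → left → left → down-left → left → left → left → left → up-left → up-left → left → left → up-left → up-left → up-left → up → up → up-left → left → left → left → down-left

Solution:

████████████████████████████████
█         ██████████           █
█         ████████████████████ █
█         ████████████████████ █
█ ↙←←← ███████████████████████ █
█B████↖███████████████████████ █
█ ████↑███████████████████  A  █
█ ████↑███████████████████ ↙   █
██████ ↖██████████████████↙    █
███████ ↖████ ███████████↙██████
████████ ↖←←  ██████  ██↙ ██████
████████████↖  ███↙←←←←←  █    █
█ ███████████↖←←←← ██  █    ██ █
████████████████████████████████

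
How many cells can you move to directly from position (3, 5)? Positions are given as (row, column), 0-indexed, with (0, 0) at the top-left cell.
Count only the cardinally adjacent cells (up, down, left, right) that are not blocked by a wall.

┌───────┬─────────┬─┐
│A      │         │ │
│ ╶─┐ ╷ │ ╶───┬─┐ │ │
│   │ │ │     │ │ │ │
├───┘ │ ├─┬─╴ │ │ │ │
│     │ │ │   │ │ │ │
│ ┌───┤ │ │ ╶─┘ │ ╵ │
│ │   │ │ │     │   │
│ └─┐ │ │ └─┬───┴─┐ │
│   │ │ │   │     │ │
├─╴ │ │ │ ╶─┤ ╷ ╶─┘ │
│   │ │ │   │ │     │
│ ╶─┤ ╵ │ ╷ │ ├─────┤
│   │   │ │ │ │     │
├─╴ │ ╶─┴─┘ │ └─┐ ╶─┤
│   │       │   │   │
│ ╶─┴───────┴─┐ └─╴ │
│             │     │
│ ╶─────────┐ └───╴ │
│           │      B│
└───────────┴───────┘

Checking passable neighbors of (3, 5):
Neighbors: (2, 5), (3, 6)
Count: 2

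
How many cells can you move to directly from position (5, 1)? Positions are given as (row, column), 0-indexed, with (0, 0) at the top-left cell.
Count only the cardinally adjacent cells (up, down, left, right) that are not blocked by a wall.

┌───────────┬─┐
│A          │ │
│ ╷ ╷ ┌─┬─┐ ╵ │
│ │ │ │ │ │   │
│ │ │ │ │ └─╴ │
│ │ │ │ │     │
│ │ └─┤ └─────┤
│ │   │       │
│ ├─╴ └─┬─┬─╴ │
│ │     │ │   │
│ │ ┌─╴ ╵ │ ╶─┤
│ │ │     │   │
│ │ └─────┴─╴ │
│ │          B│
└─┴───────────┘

Checking passable neighbors of (5, 1):
Neighbors: (4, 1), (6, 1)
Count: 2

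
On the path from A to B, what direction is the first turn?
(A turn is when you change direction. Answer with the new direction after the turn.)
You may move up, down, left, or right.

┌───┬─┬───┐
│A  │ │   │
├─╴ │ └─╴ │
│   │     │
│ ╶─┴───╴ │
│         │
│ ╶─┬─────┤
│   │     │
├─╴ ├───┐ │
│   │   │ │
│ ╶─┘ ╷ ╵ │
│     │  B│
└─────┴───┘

Directions: right, down, left, down, down, right, down, left, down, right, right, up, right, down, right
First turn direction: down

Solution:

┌───┬─┬───┐
│A ↓│ │   │
├─╴ │ └─╴ │
│↓ ↲│     │
│ ╶─┴───╴ │
│↓        │
│ ╶─┬─────┤
│↳ ↓│     │
├─╴ ├───┐ │
│↓ ↲│↱ ↓│ │
│ ╶─┘ ╷ ╵ │
│↳ → ↑│↳ B│
└─────┴───┘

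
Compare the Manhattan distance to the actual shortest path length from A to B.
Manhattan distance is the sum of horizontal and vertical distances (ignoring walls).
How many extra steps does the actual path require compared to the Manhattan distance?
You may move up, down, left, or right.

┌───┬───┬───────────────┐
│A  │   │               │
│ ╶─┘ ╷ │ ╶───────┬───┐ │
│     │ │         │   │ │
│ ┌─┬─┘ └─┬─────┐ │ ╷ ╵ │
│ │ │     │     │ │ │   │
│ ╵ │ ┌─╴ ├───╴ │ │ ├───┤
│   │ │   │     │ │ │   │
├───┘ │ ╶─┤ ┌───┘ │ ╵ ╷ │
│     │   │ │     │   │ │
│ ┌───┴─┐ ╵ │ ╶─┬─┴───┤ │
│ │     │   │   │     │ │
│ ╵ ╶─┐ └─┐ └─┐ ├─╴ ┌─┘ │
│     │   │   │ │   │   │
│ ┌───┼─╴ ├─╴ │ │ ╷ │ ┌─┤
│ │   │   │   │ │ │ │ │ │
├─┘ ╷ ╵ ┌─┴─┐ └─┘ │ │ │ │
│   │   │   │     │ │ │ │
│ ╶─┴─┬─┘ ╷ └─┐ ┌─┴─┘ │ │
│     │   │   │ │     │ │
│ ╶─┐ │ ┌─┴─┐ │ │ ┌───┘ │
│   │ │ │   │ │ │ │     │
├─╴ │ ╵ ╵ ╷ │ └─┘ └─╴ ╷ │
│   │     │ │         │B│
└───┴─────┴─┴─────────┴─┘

Manhattan distance: |11 - 0| + |11 - 0| = 22
Actual path length: 50
Extra steps: 50 - 22 = 28

Solution:

┌───┬───┬───────────────┐
│A  │↱ ↓│               │
│ ╶─┘ ╷ │ ╶───────┬───┐ │
│↳ → ↑│↓│         │   │ │
│ ┌─┬─┘ └─┬─────┐ │ ╷ ╵ │
│ │ │↓ ↲  │     │ │ │   │
│ ╵ │ ┌─╴ ├───╴ │ │ ├───┤
│   │↓│   │     │ │ │   │
├───┘ │ ╶─┤ ┌───┘ │ ╵ ╷ │
│↓ ← ↲│   │ │     │   │ │
│ ┌───┴─┐ ╵ │ ╶─┬─┴───┤ │
│↓│↱ → ↓│   │   │     │ │
│ ╵ ╶─┐ └─┐ └─┐ ├─╴ ┌─┘ │
│↳ ↑  │↳ ↓│   │ │   │   │
│ ┌───┼─╴ ├─╴ │ │ ╷ │ ┌─┤
│ │↓ ↰│↓ ↲│   │ │ │ │ │ │
├─┘ ╷ ╵ ┌─┴─┐ └─┘ │ │ │ │
│↓ ↲│↑ ↲│↱ ↓│     │ │ │ │
│ ╶─┴─┬─┘ ╷ └─┐ ┌─┴─┘ │ │
│↳ → ↓│↱ ↑│↳ ↓│ │     │ │
│ ╶─┐ │ ┌─┴─┐ │ │ ┌───┘ │
│   │↓│↑│   │↓│ │ │  ↱ ↓│
├─╴ │ ╵ ╵ ╷ │ └─┘ └─╴ ╷ │
│   │↳ ↑  │ │↳ → → → ↑│B│
└───┴─────┴─┴─────────┴─┘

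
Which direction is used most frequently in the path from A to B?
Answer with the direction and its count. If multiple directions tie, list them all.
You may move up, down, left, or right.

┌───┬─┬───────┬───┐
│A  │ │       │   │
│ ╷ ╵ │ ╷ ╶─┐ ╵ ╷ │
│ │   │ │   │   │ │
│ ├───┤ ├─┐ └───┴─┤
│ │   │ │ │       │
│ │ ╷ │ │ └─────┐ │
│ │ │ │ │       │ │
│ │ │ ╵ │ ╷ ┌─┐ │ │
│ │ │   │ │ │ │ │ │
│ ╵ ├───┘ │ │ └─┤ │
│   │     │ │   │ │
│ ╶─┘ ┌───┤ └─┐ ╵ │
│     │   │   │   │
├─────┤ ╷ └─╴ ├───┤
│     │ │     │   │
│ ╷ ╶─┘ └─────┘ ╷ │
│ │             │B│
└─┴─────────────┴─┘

Directions: down, down, down, down, down, down, right, right, up, right, right, up, up, right, down, down, down, right, down, left, left, up, left, down, down, right, right, right, right, up, right, down
Counts: {'down': 13, 'right': 11, 'up': 5, 'left': 3}
Most common: down (13 times)

Solution:

┌───┬─┬───────┬───┐
│A  │ │       │   │
│ ╷ ╵ │ ╷ ╶─┐ ╵ ╷ │
│↓│   │ │   │   │ │
│ ├───┤ ├─┐ └───┴─┤
│↓│   │ │ │       │
│ │ ╷ │ │ └─────┐ │
│↓│ │ │ │↱ ↓    │ │
│ │ │ ╵ │ ╷ ┌─┐ │ │
│↓│ │   │↑│↓│ │ │ │
│ ╵ ├───┘ │ │ └─┤ │
│↓  │↱ → ↑│↓│   │ │
│ ╶─┘ ┌───┤ └─┐ ╵ │
│↳ → ↑│↓ ↰│↳ ↓│   │
├─────┤ ╷ └─╴ ├───┤
│     │↓│↑ ← ↲│↱ ↓│
│ ╷ ╶─┘ └─────┘ ╷ │
│ │    ↳ → → → ↑│B│
└─┴─────────────┴─┘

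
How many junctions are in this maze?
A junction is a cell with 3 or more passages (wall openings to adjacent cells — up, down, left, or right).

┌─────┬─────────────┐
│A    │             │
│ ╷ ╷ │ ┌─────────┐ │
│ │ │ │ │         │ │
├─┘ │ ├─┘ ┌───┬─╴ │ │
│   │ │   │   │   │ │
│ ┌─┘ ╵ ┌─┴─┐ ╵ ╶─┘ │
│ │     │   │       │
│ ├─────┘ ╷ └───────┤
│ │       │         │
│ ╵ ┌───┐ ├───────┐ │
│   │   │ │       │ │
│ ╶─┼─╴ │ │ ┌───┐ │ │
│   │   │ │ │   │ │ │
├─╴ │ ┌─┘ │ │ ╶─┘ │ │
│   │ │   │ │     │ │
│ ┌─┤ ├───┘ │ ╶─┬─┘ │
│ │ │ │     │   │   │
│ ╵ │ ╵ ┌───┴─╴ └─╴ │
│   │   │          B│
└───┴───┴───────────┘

Checking each cell for number of passages:

Junctions found (3+ passages):
  (0, 1): 3 passages
  (3, 2): 3 passages
  (3, 7): 3 passages
  (4, 4): 3 passages
  (5, 0): 3 passages
  (7, 6): 3 passages
  (8, 9): 3 passages
  (9, 7): 3 passages
Total junctions: 8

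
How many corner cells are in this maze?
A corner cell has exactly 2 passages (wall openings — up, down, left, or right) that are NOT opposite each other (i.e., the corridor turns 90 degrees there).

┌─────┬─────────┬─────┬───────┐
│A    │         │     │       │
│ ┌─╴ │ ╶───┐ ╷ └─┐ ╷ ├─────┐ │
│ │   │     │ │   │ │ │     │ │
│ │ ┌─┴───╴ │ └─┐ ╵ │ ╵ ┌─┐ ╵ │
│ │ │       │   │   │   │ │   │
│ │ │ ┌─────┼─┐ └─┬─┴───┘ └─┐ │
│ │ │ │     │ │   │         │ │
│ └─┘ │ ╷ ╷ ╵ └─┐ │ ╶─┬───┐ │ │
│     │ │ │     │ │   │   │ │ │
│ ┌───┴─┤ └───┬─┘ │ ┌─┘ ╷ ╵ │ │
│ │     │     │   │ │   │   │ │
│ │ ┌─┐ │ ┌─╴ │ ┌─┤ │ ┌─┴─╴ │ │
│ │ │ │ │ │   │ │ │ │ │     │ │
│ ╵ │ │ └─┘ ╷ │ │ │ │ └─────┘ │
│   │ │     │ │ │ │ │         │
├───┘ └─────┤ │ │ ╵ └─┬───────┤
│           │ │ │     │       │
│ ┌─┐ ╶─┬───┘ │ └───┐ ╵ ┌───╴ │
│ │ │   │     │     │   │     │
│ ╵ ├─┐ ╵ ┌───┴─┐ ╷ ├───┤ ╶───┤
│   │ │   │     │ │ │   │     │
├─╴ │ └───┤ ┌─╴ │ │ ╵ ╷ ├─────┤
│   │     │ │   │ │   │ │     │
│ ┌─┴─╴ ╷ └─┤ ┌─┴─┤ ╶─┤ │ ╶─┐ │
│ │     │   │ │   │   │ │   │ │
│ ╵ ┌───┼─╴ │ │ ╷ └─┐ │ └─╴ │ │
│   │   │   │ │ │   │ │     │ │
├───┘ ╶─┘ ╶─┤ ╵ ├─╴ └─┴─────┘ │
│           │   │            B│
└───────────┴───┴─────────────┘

Counting corner cells (2 non-opposite passages):
Total corners: 103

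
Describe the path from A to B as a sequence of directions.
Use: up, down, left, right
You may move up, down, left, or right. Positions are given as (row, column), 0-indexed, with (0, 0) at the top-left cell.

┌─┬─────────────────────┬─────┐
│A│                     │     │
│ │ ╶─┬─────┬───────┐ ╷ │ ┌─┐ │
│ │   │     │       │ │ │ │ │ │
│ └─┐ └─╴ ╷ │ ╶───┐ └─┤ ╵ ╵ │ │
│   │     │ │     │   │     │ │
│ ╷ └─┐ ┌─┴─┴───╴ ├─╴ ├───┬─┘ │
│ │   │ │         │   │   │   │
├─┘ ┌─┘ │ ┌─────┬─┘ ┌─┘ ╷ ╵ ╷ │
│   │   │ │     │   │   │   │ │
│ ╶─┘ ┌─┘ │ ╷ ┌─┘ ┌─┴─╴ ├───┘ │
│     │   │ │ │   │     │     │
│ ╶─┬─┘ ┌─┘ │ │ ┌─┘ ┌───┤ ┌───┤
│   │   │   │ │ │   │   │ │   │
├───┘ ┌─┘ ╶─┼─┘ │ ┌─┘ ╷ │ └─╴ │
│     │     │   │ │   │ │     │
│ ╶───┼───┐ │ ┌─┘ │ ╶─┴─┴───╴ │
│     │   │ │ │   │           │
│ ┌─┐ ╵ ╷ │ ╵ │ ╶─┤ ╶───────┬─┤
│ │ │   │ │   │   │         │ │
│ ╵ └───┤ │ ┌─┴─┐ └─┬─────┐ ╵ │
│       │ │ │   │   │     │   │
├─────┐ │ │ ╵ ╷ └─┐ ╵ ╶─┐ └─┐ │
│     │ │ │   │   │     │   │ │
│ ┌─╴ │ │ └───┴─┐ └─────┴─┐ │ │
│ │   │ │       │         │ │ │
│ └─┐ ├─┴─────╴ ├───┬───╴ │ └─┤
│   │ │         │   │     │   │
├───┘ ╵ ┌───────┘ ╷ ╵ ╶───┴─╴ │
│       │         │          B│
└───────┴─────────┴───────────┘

Finding the path and converting it to directions:
Path through cells: (0,0) → (1,0) → (2,0) → (2,1) → (3,1) → (4,1) → (4,0) → (5,0) → (5,1) → (5,2) → (4,2) → (4,3) → (3,3) → (2,3) → (2,2) → (1,2) → (1,1) → (0,1) → (0,2) → (0,3) → (0,4) → (0,5) → (0,6) → (0,7) → (0,8) → (0,9) → (0,10) → (0,11) → (1,11) → (2,11) → (2,12) → (1,12) → (0,12) → (0,13) → (0,14) → (1,14) → (2,14) → (3,14) → (3,13) → (4,13) → (4,12) → (3,12) → (3,11) → (4,11) → (5,11) → (5,10) → (5,9) → (6,9) → (6,8) → (7,8) → (8,8) → (8,7) → (9,7) → (9,8) → (10,8) → (10,9) → (11,9) → (11,10) → (10,10) → (10,11) → (10,12) → (11,12) → (11,13) → (12,13) → (13,13) → (13,14) → (14,14)
Directions: down, down, right, down, down, left, down, right, right, up, right, up, up, left, up, left, up, right, right, right, right, right, right, right, right, right, right, down, down, right, up, up, right, right, down, down, down, left, down, left, up, left, down, down, left, left, down, left, down, down, left, down, right, down, right, down, right, up, right, right, down, right, down, down, right, down

Solution:

┌─┬─────────────────────┬─────┐
│A│↱ → → → → → → → → → ↓│↱ → ↓│
│ │ ╶─┬─────┬───────┐ ╷ │ ┌─┐ │
│↓│↑ ↰│     │       │ │↓│↑│ │↓│
│ └─┐ └─╴ ╷ │ ╶───┐ └─┤ ╵ ╵ │ │
│↳ ↓│↑ ↰  │ │     │   │↳ ↑  │↓│
│ ╷ └─┐ ┌─┴─┴───╴ ├─╴ ├───┬─┘ │
│ │↓  │↑│         │   │↓ ↰│↓ ↲│
├─┘ ┌─┘ │ ┌─────┬─┘ ┌─┘ ╷ ╵ ╷ │
│↓ ↲│↱ ↑│ │     │   │  ↓│↑ ↲│ │
│ ╶─┘ ┌─┘ │ ╷ ┌─┘ ┌─┴─╴ ├───┘ │
│↳ → ↑│   │ │ │   │↓ ← ↲│     │
│ ╶─┬─┘ ┌─┘ │ │ ┌─┘ ┌───┤ ┌───┤
│   │   │   │ │ │↓ ↲│   │ │   │
├───┘ ┌─┘ ╶─┼─┘ │ ┌─┘ ╷ │ └─╴ │
│     │     │   │↓│   │ │     │
│ ╶───┼───┐ │ ┌─┘ │ ╶─┴─┴───╴ │
│     │   │ │ │↓ ↲│           │
│ ┌─┐ ╵ ╷ │ ╵ │ ╶─┤ ╶───────┬─┤
│ │ │   │ │   │↳ ↓│         │ │
│ ╵ └───┤ │ ┌─┴─┐ └─┬─────┐ ╵ │
│       │ │ │   │↳ ↓│↱ → ↓│   │
├─────┐ │ │ ╵ ╷ └─┐ ╵ ╶─┐ └─┐ │
│     │ │ │   │   │↳ ↑  │↳ ↓│ │
│ ┌─╴ │ │ └───┴─┐ └─────┴─┐ │ │
│ │   │ │       │         │↓│ │
│ └─┐ ├─┴─────╴ ├───┬───╴ │ └─┤
│   │ │         │   │     │↳ ↓│
├───┘ ╵ ┌───────┘ ╷ ╵ ╶───┴─╴ │
│       │         │          B│
└───────┴─────────┴───────────┘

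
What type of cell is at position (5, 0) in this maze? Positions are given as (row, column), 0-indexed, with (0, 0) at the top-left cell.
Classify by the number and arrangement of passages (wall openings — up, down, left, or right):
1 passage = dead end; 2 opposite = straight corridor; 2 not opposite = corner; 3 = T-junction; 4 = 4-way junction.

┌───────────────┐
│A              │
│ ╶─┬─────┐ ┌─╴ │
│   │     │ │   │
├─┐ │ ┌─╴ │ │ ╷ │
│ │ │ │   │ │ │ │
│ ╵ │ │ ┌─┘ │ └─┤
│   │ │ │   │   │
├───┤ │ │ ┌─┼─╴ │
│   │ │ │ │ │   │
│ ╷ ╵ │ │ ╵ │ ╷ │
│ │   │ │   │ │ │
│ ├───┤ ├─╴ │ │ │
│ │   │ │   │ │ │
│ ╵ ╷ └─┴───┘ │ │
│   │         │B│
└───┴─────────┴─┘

Checking cell at (5, 0):
Number of passages: 2
Cell type: straight corridor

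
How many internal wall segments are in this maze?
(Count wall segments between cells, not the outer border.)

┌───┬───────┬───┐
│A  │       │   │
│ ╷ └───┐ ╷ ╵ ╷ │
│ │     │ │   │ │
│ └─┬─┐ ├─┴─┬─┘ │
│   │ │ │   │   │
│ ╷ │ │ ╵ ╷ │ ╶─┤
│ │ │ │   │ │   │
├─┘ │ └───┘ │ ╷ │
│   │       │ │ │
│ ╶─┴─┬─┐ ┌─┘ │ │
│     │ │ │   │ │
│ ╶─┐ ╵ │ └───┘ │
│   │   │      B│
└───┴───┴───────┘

Counting internal wall segments:
Total internal walls: 42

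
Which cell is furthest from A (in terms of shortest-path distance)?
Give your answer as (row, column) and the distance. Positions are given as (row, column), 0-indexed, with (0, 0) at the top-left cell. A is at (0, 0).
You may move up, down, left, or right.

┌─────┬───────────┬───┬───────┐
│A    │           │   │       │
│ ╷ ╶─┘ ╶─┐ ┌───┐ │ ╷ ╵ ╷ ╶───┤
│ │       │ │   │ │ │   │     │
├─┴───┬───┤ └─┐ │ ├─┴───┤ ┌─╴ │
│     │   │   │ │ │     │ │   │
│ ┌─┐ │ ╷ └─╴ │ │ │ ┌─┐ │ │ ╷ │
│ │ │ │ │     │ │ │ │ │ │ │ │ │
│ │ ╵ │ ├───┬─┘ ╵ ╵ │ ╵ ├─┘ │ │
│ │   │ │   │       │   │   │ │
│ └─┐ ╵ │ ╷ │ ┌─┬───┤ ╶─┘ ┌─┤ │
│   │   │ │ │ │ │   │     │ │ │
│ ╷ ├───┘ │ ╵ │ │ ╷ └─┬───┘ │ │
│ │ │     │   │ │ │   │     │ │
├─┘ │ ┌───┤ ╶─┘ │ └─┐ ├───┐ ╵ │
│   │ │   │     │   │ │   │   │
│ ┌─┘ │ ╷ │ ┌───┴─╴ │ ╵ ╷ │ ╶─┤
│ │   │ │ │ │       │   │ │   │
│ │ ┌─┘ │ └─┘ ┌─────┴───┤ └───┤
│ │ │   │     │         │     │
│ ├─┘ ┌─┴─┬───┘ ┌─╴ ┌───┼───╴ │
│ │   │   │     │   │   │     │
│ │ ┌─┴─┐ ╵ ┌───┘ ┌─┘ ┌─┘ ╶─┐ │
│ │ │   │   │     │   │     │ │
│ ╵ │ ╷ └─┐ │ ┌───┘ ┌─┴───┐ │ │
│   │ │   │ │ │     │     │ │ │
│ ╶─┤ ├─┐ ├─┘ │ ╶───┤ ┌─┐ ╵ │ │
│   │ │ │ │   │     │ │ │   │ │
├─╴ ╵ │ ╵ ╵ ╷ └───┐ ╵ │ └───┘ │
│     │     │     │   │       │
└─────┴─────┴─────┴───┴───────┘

Computing BFS distances from A to all cells:
Furthest cell: (10, 11)
Distance: 93 steps

Path from A to the furthest cell:

┌─────┬───────────┬───┬───────┐
│A ↓  │↱ → ↓      │   │       │
│ ╷ ╶─┘ ╶─┐ ┌───┐ │ ╷ ╵ ╷ ╶───┤
│ │↳ → ↑  │↓│   │ │ │   │     │
├─┴───┬───┤ └─┐ │ ├─┴───┤ ┌─╴ │
│↓ ← ↰│↓ ↰│↳ ↓│ │ │     │ │   │
│ ┌─┐ │ ╷ └─╴ │ │ │ ┌─┐ │ │ ╷ │
│↓│ │↑│↓│↑ ← ↲│ │ │ │ │ │ │ │ │
│ │ ╵ │ ├───┬─┘ ╵ ╵ │ ╵ ├─┘ │ │
│↓│  ↑│↓│   │       │   │   │ │
│ └─┐ ╵ │ ╷ │ ┌─┬───┤ ╶─┘ ┌─┤ │
│↳ ↓│↑ ↲│ │ │ │ │↱ ↓│     │ │ │
│ ╷ ├───┘ │ ╵ │ │ ╷ └─┬───┘ │ │
│ │↓│     │   │ │↑│↳ ↓│     │ │
├─┘ │ ┌───┤ ╶─┘ │ └─┐ ├───┐ ╵ │
│↓ ↲│ │↱ ↓│     │↑ ↰│↓│↱ ↓│   │
│ ┌─┘ │ ╷ │ ┌───┴─╴ │ ╵ ╷ │ ╶─┤
│↓│   │↑│↓│ │↱ → → ↑│↳ ↑│↓│   │
│ │ ┌─┘ │ └─┘ ┌─────┴───┤ └───┤
│↓│ │↱ ↑│↳ → ↑│         │↳ → ↓│
│ ├─┘ ┌─┴─┬───┘ ┌─╴ ┌───┼───╴ │
│↓│↱ ↑│   │     │   │↱ B│↓ ← ↲│
│ │ ┌─┴─┐ ╵ ┌───┘ ┌─┘ ┌─┘ ╶─┐ │
│↓│↑│   │   │     │↱ ↑│  ↳ ↓│ │
│ ╵ │ ╷ └─┐ │ ┌───┘ ┌─┴───┐ │ │
│↳ ↑│ │   │ │ │↱ → ↑│↓ ← ↰│↓│ │
│ ╶─┤ ├─┐ ├─┘ │ ╶───┤ ┌─┐ ╵ │ │
│   │ │ │ │   │↑ ← ↰│↓│ │↑ ↲│ │
├─╴ ╵ │ ╵ ╵ ╷ └───┐ ╵ │ └───┘ │
│     │     │     │↑ ↲│       │
└─────┴─────┴─────┴───┴───────┘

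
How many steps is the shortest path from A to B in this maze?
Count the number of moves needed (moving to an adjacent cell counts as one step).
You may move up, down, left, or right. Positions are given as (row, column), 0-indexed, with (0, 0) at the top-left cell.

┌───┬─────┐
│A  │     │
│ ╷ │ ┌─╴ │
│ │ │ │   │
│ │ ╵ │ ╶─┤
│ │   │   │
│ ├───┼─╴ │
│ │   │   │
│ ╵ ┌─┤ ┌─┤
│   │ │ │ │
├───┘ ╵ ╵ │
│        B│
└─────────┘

Using BFS to find shortest path:
Start: (0, 0), End: (5, 4)
Path found:
(0,0) → (0,1) → (1,1) → (2,1) → (2,2) → (1,2) → (0,2) → (0,3) → (0,4) → (1,4) → (1,3) → (2,3) → (2,4) → (3,4) → (3,3) → (4,3) → (5,3) → (5,4)
Number of steps: 17

Solution:

┌───┬─────┐
│A ↓│↱ → ↓│
│ ╷ │ ┌─╴ │
│ │↓│↑│↓ ↲│
│ │ ╵ │ ╶─┤
│ │↳ ↑│↳ ↓│
│ ├───┼─╴ │
│ │   │↓ ↲│
│ ╵ ┌─┤ ┌─┤
│   │ │↓│ │
├───┘ ╵ ╵ │
│      ↳ B│
└─────────┘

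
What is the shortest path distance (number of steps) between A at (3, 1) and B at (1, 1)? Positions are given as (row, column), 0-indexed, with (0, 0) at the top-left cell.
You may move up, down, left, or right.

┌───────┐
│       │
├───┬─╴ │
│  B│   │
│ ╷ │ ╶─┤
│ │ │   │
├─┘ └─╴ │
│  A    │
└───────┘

Finding path from (3, 1) to (1, 1):
Path: (3,1) → (2,1) → (1,1)
Distance: 2 steps

Solution:

┌───────┐
│       │
├───┬─╴ │
│  B│   │
│ ╷ │ ╶─┤
│ │↑│   │
├─┘ └─╴ │
│  A    │
└───────┘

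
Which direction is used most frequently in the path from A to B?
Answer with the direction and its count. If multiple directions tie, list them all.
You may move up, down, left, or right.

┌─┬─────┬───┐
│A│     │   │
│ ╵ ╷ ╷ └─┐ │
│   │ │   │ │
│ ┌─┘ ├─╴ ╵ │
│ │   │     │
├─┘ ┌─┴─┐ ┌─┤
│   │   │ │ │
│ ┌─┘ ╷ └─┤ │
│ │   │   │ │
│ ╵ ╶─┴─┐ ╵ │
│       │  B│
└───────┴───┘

Directions: down, right, up, right, down, down, left, down, left, down, down, right, up, right, up, right, down, right, down, right
Counts: {'down': 8, 'right': 7, 'up': 3, 'left': 2}
Most common: down (8 times)

Solution:

┌─┬─────┬───┐
│A│↱ ↓  │   │
│ ╵ ╷ ╷ └─┐ │
│↳ ↑│↓│   │ │
│ ┌─┘ ├─╴ ╵ │
│ │↓ ↲│     │
├─┘ ┌─┴─┐ ┌─┤
│↓ ↲│↱ ↓│ │ │
│ ┌─┘ ╷ └─┤ │
│↓│↱ ↑│↳ ↓│ │
│ ╵ ╶─┴─┐ ╵ │
│↳ ↑    │↳ B│
└───────┴───┘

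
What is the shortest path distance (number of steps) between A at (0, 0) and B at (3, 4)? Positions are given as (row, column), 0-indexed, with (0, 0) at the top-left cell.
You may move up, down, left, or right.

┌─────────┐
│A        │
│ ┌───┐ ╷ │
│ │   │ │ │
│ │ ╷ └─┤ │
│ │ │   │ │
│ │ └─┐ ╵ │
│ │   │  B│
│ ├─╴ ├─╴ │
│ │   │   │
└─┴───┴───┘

Finding path from (0, 0) to (3, 4):
Path: (0,0) → (0,1) → (0,2) → (0,3) → (0,4) → (1,4) → (2,4) → (3,4)
Distance: 7 steps

Solution:

┌─────────┐
│A → → → ↓│
│ ┌───┐ ╷ │
│ │   │ │↓│
│ │ ╷ └─┤ │
│ │ │   │↓│
│ │ └─┐ ╵ │
│ │   │  B│
│ ├─╴ ├─╴ │
│ │   │   │
└─┴───┴───┘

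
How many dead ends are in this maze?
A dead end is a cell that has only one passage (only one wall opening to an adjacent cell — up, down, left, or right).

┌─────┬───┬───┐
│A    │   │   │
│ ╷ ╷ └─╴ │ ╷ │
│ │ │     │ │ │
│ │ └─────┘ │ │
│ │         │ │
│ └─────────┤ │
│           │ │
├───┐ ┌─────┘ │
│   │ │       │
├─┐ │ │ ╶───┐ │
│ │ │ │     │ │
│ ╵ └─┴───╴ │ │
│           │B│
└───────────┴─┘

Checking each cell for number of passages:

Dead ends found at positions:
  (0, 3)
  (3, 5)
  (4, 0)
  (5, 0)
  (5, 2)
  (6, 6)
Total dead ends: 6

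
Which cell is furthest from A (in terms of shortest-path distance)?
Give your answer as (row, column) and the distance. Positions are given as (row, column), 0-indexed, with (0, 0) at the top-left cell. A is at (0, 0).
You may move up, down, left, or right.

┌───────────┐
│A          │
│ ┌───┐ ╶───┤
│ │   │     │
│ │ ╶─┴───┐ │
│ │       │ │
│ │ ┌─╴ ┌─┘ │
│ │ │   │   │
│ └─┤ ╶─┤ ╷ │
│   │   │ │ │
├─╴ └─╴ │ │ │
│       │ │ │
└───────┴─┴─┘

Computing BFS distances from A to all cells:
Furthest cell: (1, 2)
Distance: 17 steps

Path from A to the furthest cell:

┌───────────┐
│A          │
│ ┌───┐ ╶───┤
│↓│↱ B│     │
│ │ ╶─┴───┐ │
│↓│↑ ← ↰  │ │
│ │ ┌─╴ ┌─┘ │
│↓│ │↱ ↑│   │
│ └─┤ ╶─┤ ╷ │
│↳ ↓│↑ ↰│ │ │
├─╴ └─╴ │ │ │
│  ↳ → ↑│ │ │
└───────┴─┴─┘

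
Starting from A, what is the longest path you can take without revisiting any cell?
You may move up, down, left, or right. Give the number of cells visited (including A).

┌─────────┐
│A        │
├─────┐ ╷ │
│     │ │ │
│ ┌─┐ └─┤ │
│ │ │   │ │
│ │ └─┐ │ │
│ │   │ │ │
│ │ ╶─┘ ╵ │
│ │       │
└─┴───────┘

Finding longest simple path using DFS:
Start: (0, 0)
Longest path visits 19 cells
Path: A → right → right → right → right → down → down → down → down → left → up → up → left → up → left → left → down → down → down

Solution:

┌─────────┐
│A → → → ↓│
├─────┐ ╷ │
│↓ ← ↰│ │↓│
│ ┌─┐ └─┤ │
│↓│ │↑ ↰│↓│
│ │ └─┐ │ │
│↓│   │↑│↓│
│ │ ╶─┘ ╵ │
│B│    ↑ ↲│
└─┴───────┘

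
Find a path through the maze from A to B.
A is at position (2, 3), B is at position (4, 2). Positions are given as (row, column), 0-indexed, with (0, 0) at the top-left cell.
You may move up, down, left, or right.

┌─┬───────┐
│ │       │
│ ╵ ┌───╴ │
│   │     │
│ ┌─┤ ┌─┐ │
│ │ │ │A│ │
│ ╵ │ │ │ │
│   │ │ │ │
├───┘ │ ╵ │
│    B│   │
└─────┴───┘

Finding the shortest path from (2, 3) to (4, 2):
Path length: 11 steps
Directions: down → down → right → up → up → up → left → left → down → down → down

Solution:

┌─┬───────┐
│ │       │
│ ╵ ┌───╴ │
│   │↓ ← ↰│
│ ┌─┤ ┌─┐ │
│ │ │↓│A│↑│
│ ╵ │ │ │ │
│   │↓│↓│↑│
├───┘ │ ╵ │
│    B│↳ ↑│
└─────┴───┘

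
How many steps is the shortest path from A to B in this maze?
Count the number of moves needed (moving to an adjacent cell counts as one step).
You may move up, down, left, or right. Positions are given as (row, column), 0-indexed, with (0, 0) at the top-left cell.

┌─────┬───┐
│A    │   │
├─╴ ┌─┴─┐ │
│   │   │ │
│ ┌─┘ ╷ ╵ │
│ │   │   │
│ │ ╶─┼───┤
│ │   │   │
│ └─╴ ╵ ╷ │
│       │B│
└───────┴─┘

Using BFS to find shortest path:
Start: (0, 0), End: (4, 4)
Path found:
(0,0) → (0,1) → (1,1) → (1,0) → (2,0) → (3,0) → (4,0) → (4,1) → (4,2) → (4,3) → (3,3) → (3,4) → (4,4)
Number of steps: 12

Solution:

┌─────┬───┐
│A ↓  │   │
├─╴ ┌─┴─┐ │
│↓ ↲│   │ │
│ ┌─┘ ╷ ╵ │
│↓│   │   │
│ │ ╶─┼───┤
│↓│   │↱ ↓│
│ └─╴ ╵ ╷ │
│↳ → → ↑│B│
└───────┴─┘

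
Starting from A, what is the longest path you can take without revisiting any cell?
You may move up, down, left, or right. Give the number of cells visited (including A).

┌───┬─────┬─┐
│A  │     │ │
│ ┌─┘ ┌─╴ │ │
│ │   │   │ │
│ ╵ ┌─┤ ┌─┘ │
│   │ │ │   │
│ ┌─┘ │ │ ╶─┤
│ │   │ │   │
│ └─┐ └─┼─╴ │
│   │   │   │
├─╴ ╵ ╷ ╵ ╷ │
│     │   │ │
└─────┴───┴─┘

Finding longest simple path using DFS:
Start: (0, 0)
Longest path visits 20 cells
Path: A → down → down → down → down → right → down → right → up → right → down → right → up → right → up → left → up → right → up → up

Solution:

┌───┬─────┬─┐
│A  │     │B│
│ ┌─┘ ┌─╴ │ │
│↓│   │   │↑│
│ ╵ ┌─┤ ┌─┘ │
│↓  │ │ │↱ ↑│
│ ┌─┘ │ │ ╶─┤
│↓│   │ │↑ ↰│
│ └─┐ └─┼─╴ │
│↳ ↓│↱ ↓│↱ ↑│
├─╴ ╵ ╷ ╵ ╷ │
│  ↳ ↑│↳ ↑│ │
└─────┴───┴─┘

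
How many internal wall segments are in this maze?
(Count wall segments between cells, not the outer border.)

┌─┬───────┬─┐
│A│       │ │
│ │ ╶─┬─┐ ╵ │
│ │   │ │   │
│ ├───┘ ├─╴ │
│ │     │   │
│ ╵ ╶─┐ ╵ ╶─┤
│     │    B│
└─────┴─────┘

Counting internal wall segments:
Total internal walls: 15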